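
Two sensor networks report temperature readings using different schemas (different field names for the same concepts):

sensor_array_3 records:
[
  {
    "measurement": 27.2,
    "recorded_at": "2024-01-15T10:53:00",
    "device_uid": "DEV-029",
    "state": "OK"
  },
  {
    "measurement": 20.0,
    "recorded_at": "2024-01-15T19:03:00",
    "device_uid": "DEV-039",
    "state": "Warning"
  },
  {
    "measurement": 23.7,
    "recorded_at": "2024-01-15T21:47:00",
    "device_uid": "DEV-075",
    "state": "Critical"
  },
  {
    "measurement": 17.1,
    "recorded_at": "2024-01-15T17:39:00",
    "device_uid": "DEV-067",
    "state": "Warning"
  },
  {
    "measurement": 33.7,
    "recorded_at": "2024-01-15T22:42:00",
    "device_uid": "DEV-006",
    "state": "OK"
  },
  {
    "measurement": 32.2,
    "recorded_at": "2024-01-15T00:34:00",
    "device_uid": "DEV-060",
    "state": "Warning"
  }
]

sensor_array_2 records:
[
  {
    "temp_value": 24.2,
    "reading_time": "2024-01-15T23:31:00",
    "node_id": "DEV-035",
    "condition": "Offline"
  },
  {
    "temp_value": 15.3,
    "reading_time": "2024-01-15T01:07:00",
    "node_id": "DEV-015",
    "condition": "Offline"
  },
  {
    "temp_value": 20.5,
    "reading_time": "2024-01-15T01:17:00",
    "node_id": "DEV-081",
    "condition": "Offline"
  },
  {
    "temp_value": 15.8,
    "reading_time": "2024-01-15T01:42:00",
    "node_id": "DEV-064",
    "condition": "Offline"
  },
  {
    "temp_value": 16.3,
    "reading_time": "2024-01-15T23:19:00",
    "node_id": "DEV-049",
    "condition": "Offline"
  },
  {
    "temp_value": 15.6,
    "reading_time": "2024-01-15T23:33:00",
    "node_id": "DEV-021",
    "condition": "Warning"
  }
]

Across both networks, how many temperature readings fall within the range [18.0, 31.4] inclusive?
5

Schema mapping: "measurement" (sensor_array_3) = "temp_value" (sensor_array_2) = temperature

Readings in [18.0, 31.4] from sensor_array_3: 3
Readings in [18.0, 31.4] from sensor_array_2: 2

Total count: 3 + 2 = 5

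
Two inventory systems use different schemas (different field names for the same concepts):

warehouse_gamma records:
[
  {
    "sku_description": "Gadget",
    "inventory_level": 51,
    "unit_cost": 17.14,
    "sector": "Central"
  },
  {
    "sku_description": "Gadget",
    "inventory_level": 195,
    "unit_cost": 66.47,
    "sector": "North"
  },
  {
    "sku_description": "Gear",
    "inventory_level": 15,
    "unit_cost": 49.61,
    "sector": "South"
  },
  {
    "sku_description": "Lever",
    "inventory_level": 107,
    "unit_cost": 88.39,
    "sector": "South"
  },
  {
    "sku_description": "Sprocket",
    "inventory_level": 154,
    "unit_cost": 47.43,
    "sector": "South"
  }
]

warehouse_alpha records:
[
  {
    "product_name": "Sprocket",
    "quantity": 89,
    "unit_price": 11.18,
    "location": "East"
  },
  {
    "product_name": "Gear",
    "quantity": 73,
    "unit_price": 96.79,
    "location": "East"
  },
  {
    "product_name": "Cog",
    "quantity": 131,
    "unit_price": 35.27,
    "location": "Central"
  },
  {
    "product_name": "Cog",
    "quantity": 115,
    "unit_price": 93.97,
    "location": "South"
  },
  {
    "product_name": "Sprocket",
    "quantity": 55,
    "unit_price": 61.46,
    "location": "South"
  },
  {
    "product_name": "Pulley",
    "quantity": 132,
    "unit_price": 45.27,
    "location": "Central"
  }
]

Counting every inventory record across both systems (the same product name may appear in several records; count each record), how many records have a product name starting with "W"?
0

Schema mapping: "sku_description" (warehouse_gamma) = "product_name" (warehouse_alpha) = product name

Records with product name starting with "W" in warehouse_gamma: 0
Records with product name starting with "W" in warehouse_alpha: 0

Total: 0 + 0 = 0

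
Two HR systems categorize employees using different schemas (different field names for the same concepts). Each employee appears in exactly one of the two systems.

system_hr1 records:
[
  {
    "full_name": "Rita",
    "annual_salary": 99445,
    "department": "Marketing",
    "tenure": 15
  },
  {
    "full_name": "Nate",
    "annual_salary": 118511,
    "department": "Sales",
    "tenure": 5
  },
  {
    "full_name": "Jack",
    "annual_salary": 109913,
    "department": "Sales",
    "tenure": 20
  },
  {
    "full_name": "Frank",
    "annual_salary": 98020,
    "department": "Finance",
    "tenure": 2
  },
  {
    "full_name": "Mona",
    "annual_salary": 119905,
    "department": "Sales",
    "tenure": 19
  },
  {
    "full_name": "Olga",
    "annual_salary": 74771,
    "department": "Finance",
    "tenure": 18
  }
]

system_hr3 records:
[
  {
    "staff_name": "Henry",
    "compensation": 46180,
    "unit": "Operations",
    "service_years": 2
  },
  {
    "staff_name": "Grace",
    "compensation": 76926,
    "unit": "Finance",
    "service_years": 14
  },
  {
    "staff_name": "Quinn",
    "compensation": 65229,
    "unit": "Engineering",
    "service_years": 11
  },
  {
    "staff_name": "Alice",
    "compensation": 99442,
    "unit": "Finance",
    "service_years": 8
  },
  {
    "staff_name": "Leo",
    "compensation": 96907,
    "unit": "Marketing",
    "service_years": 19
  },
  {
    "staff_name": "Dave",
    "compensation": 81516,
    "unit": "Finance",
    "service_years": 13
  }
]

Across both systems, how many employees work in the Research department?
0

Schema mapping: "department" (system_hr1) = "unit" (system_hr3) = department

Research employees in system_hr1: 0
Research employees in system_hr3: 0

Total in Research: 0 + 0 = 0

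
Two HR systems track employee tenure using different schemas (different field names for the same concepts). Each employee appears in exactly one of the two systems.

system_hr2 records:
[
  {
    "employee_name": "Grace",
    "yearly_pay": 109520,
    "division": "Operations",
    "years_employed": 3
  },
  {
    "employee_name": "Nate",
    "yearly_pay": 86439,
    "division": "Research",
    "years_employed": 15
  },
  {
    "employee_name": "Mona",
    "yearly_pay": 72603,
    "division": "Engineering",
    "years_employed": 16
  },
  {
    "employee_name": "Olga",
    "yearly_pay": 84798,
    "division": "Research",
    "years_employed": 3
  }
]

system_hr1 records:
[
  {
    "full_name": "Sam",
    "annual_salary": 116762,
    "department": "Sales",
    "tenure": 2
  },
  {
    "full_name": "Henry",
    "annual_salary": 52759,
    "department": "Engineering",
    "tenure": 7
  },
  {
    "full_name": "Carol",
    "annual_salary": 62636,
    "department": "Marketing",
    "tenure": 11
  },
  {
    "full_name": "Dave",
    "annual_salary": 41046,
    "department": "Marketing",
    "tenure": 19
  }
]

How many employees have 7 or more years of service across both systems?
5

Reconcile schemas: "years_employed" (system_hr2) = "tenure" (system_hr1) = years of service

From system_hr2: 2 employees with >= 7 years
From system_hr1: 3 employees with >= 7 years

Total: 2 + 3 = 5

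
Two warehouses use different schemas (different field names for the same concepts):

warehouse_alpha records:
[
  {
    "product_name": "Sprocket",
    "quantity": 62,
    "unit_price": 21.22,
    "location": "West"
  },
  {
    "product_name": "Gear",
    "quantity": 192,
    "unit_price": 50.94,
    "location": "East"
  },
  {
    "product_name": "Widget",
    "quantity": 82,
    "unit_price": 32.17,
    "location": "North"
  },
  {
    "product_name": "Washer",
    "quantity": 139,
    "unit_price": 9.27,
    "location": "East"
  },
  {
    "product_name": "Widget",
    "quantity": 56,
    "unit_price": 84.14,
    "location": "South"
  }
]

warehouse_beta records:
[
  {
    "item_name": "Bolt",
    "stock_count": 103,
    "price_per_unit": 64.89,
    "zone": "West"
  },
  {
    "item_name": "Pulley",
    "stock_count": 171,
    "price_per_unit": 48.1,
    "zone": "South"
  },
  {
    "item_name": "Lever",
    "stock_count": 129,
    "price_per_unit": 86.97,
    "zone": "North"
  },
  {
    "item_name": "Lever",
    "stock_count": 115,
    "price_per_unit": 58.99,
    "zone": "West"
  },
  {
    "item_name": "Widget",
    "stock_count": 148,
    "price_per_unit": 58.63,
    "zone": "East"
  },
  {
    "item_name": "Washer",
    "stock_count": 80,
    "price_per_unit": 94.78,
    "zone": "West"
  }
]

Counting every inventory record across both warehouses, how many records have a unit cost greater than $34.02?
8

Schema mapping: "unit_price" (warehouse_alpha) = "price_per_unit" (warehouse_beta) = unit cost

Records > $34.02 in warehouse_alpha: 2
Records > $34.02 in warehouse_beta: 6

Total count: 2 + 6 = 8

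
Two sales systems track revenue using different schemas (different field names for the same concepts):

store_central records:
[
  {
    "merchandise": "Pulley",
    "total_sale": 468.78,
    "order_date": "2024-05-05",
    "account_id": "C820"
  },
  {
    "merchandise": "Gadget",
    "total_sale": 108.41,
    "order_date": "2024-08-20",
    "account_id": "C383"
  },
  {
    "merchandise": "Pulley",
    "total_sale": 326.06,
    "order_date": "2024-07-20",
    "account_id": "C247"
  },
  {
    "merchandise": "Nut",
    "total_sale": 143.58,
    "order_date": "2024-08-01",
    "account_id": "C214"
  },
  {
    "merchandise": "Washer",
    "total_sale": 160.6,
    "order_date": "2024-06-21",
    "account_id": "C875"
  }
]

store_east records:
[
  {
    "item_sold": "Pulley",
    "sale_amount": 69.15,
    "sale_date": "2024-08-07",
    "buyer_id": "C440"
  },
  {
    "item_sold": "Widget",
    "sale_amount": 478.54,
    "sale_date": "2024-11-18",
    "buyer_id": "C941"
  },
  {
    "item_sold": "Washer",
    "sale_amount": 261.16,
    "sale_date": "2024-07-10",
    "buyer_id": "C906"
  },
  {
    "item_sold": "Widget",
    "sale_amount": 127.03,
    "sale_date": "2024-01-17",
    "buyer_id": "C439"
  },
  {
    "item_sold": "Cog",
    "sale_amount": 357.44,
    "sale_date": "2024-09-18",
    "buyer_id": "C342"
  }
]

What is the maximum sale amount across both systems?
478.54

Reconcile: "total_sale" (store_central) = "sale_amount" (store_east) = sale amount

Maximum in store_central: 468.78
Maximum in store_east: 478.54

Overall maximum: max(468.78, 478.54) = 478.54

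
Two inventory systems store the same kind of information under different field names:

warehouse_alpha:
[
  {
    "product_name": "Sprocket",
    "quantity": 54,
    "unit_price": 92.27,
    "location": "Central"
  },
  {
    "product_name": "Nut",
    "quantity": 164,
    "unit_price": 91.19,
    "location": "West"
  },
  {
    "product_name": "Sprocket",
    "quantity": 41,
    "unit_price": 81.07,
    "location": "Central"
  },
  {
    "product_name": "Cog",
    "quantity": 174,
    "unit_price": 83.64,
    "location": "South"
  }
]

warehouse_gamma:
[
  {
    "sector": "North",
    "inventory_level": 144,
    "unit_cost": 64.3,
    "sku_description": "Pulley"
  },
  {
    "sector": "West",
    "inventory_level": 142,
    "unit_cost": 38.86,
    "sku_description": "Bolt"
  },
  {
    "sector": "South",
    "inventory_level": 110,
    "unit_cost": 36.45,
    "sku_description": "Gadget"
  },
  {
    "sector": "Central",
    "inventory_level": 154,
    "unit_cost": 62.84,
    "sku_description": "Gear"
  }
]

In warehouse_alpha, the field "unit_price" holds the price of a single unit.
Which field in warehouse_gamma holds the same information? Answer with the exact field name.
unit_cost

In warehouse_alpha, "unit_price" holds the price of a single unit.
The fields in warehouse_gamma are: "sector", "inventory_level", "unit_cost", "sku_description".
"unit_cost" is the match: the name refers to the same concept and its values are decimal currency amounts (e.g. 64.3, 38.86).
The other fields ("sector", "inventory_level", "sku_description") hold different kinds of data.

So "unit_price" in warehouse_alpha corresponds to "unit_cost" in warehouse_gamma.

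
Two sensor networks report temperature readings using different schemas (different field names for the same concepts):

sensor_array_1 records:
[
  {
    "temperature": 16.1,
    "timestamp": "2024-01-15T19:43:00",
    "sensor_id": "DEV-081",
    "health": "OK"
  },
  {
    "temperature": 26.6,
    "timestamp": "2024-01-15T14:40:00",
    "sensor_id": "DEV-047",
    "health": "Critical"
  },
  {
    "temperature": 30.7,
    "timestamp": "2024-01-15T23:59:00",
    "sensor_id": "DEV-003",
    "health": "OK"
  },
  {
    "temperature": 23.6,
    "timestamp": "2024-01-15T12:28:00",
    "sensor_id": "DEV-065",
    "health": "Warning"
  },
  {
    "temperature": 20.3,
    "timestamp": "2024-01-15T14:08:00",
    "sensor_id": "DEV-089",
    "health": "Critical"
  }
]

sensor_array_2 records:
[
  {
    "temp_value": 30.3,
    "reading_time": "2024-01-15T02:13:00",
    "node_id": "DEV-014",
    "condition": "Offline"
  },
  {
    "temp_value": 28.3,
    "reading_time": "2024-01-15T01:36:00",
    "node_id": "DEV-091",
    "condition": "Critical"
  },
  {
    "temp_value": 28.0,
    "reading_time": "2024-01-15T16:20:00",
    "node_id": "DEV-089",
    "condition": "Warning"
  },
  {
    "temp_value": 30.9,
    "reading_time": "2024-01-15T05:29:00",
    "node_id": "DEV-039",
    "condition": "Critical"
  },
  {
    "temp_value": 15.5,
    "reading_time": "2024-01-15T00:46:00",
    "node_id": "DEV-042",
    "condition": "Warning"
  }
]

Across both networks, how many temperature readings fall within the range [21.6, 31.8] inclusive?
7

Schema mapping: "temperature" (sensor_array_1) = "temp_value" (sensor_array_2) = temperature

Readings in [21.6, 31.8] from sensor_array_1: 3
Readings in [21.6, 31.8] from sensor_array_2: 4

Total count: 3 + 4 = 7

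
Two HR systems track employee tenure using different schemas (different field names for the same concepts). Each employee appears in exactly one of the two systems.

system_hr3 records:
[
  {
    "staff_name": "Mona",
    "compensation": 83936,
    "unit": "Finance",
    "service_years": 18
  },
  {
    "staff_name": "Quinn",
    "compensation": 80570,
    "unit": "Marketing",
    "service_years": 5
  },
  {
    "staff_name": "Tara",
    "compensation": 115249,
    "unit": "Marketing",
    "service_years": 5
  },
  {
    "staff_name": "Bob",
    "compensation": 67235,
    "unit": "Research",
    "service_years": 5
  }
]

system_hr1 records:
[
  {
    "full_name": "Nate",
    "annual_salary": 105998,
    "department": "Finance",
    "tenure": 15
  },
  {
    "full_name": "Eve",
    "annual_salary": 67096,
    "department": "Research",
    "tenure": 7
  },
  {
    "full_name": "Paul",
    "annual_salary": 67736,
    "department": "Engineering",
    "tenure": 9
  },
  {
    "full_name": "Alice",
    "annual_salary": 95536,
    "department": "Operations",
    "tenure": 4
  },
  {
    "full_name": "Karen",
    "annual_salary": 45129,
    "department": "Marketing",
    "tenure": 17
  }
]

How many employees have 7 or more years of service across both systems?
5

Reconcile schemas: "service_years" (system_hr3) = "tenure" (system_hr1) = years of service

From system_hr3: 1 employees with >= 7 years
From system_hr1: 4 employees with >= 7 years

Total: 1 + 4 = 5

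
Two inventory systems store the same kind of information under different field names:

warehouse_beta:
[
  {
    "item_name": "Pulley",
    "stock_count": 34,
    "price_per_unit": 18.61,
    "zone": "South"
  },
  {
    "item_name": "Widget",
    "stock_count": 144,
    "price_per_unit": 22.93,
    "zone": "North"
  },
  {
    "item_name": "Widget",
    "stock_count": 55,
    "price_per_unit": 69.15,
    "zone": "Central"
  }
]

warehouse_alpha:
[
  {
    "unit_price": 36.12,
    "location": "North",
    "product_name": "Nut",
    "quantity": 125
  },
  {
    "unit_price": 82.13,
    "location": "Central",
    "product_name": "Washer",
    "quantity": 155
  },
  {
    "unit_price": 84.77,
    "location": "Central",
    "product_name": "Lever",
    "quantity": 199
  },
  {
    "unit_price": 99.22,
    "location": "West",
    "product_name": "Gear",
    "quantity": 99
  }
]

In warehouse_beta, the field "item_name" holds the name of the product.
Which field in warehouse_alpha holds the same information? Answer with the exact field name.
product_name

In warehouse_beta, "item_name" holds the name of the product.
The fields in warehouse_alpha are: "unit_price", "location", "product_name", "quantity".
"product_name" is the match: the name refers to the same concept and its values are product-name strings (e.g. 'Gear', 'Lever').
The other fields ("unit_price", "location", "quantity") hold different kinds of data.

So "item_name" in warehouse_beta corresponds to "product_name" in warehouse_alpha.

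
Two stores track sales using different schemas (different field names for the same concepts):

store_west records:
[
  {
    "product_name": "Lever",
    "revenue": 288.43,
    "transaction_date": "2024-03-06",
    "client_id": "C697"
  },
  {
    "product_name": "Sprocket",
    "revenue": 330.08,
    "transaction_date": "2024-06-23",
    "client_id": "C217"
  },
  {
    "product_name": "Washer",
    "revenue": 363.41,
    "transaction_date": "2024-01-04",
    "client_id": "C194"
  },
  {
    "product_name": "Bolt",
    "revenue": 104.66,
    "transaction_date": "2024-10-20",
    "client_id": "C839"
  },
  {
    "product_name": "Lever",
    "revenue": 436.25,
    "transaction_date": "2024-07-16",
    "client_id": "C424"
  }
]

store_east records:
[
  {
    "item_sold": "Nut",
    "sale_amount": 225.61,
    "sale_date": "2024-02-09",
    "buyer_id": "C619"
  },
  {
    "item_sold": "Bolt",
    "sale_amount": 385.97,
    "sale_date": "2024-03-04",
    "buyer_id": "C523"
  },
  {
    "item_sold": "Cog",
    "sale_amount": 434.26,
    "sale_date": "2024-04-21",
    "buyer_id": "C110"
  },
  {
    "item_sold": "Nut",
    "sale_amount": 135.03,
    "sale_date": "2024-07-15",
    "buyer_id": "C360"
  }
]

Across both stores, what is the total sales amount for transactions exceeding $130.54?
2599.04

Schema mapping: "revenue" (store_west) = "sale_amount" (store_east) = sale amount

Sum of sales > $130.54 in store_west: 1418.17
Sum of sales > $130.54 in store_east: 1180.87

Total: 1418.17 + 1180.87 = 2599.04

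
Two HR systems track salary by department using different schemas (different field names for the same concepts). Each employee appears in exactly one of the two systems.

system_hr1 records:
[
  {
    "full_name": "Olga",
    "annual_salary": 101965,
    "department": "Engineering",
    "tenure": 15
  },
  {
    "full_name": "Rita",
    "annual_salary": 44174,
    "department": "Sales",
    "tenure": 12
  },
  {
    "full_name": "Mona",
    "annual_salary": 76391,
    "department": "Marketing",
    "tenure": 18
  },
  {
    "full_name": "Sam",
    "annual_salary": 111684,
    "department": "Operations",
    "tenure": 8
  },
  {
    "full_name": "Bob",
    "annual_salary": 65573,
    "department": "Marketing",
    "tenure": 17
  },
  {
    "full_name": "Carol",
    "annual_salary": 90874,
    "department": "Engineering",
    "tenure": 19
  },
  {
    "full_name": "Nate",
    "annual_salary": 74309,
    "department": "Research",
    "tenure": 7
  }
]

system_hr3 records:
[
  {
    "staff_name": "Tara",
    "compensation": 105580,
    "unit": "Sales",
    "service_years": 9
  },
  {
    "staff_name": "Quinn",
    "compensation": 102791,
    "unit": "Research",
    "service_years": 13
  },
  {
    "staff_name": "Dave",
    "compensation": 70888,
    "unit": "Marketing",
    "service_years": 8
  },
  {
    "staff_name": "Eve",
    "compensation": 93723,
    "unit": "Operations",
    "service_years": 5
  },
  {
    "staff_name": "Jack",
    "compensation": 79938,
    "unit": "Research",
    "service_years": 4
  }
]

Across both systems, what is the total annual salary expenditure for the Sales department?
149754

Schema mappings:
- "department" (system_hr1) = "unit" (system_hr3) = department
- "annual_salary" (system_hr1) = "compensation" (system_hr3) = salary

Sales salaries from system_hr1: 44174
Sales salaries from system_hr3: 105580

Total: 44174 + 105580 = 149754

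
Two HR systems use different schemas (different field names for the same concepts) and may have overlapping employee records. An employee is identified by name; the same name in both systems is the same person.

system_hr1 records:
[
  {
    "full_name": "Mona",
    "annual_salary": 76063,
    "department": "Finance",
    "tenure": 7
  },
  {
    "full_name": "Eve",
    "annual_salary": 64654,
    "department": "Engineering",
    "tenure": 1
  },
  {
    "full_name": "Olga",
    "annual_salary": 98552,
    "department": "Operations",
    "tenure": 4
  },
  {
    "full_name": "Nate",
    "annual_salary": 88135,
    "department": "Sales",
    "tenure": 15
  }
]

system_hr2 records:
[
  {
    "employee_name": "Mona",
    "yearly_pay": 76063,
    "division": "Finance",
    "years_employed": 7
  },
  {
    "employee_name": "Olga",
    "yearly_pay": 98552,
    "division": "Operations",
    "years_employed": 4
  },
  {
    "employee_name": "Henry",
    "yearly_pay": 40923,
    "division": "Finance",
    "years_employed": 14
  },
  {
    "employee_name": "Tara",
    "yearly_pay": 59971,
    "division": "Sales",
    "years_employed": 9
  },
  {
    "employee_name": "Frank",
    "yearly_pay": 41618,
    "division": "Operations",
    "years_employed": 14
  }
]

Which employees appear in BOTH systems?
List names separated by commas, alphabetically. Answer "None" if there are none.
Mona, Olga

Schema mapping: "full_name" (system_hr1) = "employee_name" (system_hr2) = employee name

Names in system_hr1: ['Eve', 'Mona', 'Nate', 'Olga']
Names in system_hr2: ['Frank', 'Henry', 'Mona', 'Olga', 'Tara']

Intersection: ['Mona', 'Olga']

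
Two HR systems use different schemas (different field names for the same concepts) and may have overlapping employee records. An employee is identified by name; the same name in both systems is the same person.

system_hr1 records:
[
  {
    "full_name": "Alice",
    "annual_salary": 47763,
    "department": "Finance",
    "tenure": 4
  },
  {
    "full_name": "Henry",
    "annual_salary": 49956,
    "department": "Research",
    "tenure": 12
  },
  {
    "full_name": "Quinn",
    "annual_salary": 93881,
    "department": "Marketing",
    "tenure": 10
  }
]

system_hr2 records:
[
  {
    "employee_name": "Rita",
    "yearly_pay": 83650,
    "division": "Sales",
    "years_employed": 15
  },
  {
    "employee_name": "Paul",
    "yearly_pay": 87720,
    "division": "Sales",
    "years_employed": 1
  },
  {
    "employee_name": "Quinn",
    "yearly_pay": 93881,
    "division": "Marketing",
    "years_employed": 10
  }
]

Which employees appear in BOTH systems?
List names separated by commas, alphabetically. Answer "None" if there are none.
Quinn

Schema mapping: "full_name" (system_hr1) = "employee_name" (system_hr2) = employee name

Names in system_hr1: ['Alice', 'Henry', 'Quinn']
Names in system_hr2: ['Paul', 'Quinn', 'Rita']

Intersection: ['Quinn']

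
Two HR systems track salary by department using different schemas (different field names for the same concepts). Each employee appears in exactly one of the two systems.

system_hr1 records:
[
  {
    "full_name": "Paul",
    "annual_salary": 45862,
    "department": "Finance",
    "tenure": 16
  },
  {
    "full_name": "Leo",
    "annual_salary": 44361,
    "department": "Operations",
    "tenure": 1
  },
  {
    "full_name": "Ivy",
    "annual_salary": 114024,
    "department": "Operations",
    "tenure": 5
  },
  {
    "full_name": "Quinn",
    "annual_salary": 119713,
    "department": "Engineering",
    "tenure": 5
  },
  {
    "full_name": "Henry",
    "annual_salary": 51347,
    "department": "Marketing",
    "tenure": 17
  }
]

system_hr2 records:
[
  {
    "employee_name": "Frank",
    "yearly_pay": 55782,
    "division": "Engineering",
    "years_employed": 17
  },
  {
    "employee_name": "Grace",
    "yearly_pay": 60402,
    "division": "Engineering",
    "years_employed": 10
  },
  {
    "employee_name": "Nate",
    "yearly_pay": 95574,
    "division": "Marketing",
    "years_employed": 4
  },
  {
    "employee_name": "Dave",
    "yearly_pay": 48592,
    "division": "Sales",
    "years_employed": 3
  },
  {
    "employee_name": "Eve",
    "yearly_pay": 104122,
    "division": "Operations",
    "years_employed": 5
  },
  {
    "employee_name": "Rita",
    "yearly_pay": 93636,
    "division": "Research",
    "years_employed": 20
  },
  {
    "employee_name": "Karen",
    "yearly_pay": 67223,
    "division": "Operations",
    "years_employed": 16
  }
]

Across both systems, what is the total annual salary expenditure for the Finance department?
45862

Schema mappings:
- "department" (system_hr1) = "division" (system_hr2) = department
- "annual_salary" (system_hr1) = "yearly_pay" (system_hr2) = salary

Finance salaries from system_hr1: 45862
Finance salaries from system_hr2: 0

Total: 45862 + 0 = 45862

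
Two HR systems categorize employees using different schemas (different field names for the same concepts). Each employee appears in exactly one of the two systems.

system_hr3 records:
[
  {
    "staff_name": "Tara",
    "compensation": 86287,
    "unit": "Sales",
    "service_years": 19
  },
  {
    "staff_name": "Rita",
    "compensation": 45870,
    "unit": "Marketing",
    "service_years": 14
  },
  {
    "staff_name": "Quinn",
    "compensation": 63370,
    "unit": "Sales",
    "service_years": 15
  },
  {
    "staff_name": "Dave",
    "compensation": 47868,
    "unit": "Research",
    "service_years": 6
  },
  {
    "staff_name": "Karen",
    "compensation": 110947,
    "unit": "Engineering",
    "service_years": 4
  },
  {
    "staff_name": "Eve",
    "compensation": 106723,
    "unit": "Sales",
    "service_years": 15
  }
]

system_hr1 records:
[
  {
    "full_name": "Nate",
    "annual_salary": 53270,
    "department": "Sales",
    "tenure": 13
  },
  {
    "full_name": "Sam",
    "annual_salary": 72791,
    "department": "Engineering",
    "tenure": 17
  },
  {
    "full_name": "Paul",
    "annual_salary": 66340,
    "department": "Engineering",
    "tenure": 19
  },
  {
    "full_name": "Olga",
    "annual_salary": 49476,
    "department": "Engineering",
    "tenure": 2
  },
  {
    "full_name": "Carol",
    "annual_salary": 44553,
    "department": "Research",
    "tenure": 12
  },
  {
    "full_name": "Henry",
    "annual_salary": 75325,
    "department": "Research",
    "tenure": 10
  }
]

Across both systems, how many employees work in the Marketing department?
1

Schema mapping: "unit" (system_hr3) = "department" (system_hr1) = department

Marketing employees in system_hr3: 1
Marketing employees in system_hr1: 0

Total in Marketing: 1 + 0 = 1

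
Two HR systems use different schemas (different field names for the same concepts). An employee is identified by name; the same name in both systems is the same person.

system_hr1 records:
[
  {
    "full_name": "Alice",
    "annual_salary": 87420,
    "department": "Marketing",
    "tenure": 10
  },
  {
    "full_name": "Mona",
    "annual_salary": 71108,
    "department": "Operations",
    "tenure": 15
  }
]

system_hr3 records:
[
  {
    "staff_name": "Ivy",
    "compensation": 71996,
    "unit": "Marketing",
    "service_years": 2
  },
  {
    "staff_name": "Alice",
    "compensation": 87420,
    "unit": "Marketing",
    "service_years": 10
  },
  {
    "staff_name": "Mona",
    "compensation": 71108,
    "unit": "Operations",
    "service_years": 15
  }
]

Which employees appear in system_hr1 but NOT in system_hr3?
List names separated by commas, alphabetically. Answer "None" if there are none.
None

Schema mapping: "full_name" (system_hr1) = "staff_name" (system_hr3) = employee name

Names in system_hr1: ['Alice', 'Mona']
Names in system_hr3: ['Alice', 'Ivy', 'Mona']

In system_hr1 but not system_hr3: None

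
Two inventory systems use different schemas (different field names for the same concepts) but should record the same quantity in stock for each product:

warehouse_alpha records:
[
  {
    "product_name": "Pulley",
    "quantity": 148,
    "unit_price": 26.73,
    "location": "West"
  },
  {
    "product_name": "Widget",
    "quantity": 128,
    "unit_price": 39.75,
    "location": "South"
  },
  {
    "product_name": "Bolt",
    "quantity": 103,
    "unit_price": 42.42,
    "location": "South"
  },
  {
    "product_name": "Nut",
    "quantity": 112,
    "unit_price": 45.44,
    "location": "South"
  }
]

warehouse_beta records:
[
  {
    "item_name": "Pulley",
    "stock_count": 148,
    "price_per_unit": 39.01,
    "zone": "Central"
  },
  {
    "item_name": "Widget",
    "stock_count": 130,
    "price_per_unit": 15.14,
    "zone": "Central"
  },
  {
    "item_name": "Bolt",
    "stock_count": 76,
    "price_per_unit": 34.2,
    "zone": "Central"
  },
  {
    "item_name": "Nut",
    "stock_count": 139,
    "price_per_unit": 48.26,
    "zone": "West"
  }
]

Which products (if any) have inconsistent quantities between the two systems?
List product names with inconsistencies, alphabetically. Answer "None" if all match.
Bolt, Nut, Widget

Schema mappings:
- "product_name" (warehouse_alpha) = "item_name" (warehouse_beta) = product name
- "quantity" (warehouse_alpha) = "stock_count" (warehouse_beta) = quantity

Comparison:
  Pulley: 148 vs 148 - MATCH
  Widget: 128 vs 130 - MISMATCH
  Bolt: 103 vs 76 - MISMATCH
  Nut: 112 vs 139 - MISMATCH

Products with inconsistencies: Bolt, Nut, Widget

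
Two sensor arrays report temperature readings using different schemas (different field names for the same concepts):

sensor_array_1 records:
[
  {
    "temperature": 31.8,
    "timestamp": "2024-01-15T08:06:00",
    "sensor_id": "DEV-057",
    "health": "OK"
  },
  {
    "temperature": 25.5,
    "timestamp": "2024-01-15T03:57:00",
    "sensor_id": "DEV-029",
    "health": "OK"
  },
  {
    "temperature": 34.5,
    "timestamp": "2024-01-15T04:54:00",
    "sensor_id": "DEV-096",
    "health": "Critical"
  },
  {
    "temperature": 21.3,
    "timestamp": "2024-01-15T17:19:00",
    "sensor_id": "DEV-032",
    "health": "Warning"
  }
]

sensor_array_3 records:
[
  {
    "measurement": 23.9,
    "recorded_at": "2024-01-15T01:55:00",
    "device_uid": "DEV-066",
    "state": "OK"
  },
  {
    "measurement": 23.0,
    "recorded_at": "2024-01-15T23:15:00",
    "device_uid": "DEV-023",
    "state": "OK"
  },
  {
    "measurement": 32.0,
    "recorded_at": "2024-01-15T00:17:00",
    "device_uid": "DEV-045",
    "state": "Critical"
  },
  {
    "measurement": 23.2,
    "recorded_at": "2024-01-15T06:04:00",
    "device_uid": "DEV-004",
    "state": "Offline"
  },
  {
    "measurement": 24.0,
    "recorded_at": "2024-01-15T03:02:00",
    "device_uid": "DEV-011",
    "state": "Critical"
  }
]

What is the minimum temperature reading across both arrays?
21.3

Schema mapping: "temperature" (sensor_array_1) = "measurement" (sensor_array_3) = temperature reading

Minimum in sensor_array_1: 21.3
Minimum in sensor_array_3: 23.0

Overall minimum: min(21.3, 23.0) = 21.3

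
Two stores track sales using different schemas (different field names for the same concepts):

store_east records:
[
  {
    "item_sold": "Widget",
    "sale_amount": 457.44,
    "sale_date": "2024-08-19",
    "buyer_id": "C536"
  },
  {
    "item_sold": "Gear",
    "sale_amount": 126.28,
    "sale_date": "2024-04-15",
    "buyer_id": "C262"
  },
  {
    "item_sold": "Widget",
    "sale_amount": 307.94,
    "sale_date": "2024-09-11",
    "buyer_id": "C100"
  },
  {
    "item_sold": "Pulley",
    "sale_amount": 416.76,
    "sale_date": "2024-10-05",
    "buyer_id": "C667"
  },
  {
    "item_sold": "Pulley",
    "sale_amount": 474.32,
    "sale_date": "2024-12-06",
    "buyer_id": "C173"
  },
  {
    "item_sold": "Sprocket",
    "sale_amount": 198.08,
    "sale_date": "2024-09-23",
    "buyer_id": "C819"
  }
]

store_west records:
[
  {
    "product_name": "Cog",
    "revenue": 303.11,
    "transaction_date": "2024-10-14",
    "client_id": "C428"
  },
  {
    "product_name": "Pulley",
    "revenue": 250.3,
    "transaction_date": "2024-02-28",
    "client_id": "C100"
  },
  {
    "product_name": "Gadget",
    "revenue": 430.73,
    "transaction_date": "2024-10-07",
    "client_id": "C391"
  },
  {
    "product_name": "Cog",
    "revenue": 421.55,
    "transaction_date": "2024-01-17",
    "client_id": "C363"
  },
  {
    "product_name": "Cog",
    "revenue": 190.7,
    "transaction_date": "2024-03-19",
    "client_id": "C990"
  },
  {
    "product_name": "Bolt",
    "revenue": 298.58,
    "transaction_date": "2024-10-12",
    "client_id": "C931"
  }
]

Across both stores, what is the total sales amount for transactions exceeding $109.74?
3875.79

Schema mapping: "sale_amount" (store_east) = "revenue" (store_west) = sale amount

Sum of sales > $109.74 in store_east: 1980.82
Sum of sales > $109.74 in store_west: 1894.97

Total: 1980.82 + 1894.97 = 3875.79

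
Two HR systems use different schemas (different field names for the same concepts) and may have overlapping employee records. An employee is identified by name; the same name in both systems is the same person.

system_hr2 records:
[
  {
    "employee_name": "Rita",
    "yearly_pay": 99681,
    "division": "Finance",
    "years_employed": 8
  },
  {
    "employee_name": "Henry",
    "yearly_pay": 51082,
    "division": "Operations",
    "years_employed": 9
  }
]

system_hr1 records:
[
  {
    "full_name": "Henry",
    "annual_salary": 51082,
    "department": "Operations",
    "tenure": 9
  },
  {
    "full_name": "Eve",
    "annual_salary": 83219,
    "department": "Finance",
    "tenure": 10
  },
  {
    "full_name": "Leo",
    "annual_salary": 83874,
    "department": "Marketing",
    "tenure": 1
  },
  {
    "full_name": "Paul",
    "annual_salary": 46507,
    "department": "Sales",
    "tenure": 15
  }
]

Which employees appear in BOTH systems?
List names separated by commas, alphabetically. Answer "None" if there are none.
Henry

Schema mapping: "employee_name" (system_hr2) = "full_name" (system_hr1) = employee name

Names in system_hr2: ['Henry', 'Rita']
Names in system_hr1: ['Eve', 'Henry', 'Leo', 'Paul']

Intersection: ['Henry']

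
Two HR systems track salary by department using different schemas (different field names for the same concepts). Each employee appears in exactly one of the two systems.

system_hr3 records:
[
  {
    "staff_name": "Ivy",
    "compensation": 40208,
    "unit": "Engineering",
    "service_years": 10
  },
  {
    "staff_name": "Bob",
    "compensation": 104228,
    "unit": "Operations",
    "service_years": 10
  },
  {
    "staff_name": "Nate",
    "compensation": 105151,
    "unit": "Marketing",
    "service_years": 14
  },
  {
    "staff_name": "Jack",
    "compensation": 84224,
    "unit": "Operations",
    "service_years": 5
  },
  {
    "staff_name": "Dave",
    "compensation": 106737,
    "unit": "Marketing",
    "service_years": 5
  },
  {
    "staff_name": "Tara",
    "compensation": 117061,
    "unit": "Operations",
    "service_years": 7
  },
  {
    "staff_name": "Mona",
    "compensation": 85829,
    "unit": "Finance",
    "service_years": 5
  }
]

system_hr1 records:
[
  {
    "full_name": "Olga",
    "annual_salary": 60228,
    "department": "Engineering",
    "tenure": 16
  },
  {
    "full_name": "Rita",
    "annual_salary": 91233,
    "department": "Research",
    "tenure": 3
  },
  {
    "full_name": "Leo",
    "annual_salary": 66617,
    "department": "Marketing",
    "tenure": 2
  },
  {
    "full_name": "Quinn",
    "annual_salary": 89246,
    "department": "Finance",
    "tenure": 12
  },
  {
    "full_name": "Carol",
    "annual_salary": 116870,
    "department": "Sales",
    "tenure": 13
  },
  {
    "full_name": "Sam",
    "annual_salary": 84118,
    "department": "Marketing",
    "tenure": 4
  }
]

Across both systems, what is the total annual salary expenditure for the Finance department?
175075

Schema mappings:
- "unit" (system_hr3) = "department" (system_hr1) = department
- "compensation" (system_hr3) = "annual_salary" (system_hr1) = salary

Finance salaries from system_hr3: 85829
Finance salaries from system_hr1: 89246

Total: 85829 + 89246 = 175075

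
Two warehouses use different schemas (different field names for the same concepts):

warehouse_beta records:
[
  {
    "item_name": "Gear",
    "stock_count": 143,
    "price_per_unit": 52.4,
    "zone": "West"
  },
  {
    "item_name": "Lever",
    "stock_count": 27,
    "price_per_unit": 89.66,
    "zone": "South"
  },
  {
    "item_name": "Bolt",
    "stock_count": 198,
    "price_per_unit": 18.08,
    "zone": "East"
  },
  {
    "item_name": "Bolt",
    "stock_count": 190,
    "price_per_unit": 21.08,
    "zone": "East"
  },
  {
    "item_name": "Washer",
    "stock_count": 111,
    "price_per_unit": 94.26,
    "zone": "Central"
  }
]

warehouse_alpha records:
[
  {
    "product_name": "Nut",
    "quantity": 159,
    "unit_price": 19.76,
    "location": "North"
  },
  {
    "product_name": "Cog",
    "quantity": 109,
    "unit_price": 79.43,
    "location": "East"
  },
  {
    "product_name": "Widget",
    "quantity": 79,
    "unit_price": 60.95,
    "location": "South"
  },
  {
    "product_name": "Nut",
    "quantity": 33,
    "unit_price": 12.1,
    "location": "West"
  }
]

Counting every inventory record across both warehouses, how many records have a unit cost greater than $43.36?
5

Schema mapping: "price_per_unit" (warehouse_beta) = "unit_price" (warehouse_alpha) = unit cost

Records > $43.36 in warehouse_beta: 3
Records > $43.36 in warehouse_alpha: 2

Total count: 3 + 2 = 5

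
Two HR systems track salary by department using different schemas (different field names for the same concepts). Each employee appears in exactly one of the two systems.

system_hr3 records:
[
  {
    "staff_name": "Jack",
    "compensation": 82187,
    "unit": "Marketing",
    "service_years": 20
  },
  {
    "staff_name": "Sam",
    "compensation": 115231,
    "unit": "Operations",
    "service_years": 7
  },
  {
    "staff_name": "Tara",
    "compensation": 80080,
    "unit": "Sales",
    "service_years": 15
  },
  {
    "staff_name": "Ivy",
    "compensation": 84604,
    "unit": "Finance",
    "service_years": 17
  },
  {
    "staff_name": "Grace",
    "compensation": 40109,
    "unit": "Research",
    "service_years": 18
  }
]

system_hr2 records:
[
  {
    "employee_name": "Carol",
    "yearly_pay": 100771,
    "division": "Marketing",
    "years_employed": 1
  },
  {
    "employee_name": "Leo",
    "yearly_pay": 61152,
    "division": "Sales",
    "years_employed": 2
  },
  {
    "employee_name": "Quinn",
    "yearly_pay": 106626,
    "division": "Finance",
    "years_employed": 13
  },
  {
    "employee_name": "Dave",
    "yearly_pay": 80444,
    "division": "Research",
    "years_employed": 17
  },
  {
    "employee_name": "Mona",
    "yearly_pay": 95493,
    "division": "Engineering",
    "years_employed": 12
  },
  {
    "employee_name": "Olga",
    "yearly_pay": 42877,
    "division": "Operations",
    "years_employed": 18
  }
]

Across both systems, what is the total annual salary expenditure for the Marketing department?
182958

Schema mappings:
- "unit" (system_hr3) = "division" (system_hr2) = department
- "compensation" (system_hr3) = "yearly_pay" (system_hr2) = salary

Marketing salaries from system_hr3: 82187
Marketing salaries from system_hr2: 100771

Total: 82187 + 100771 = 182958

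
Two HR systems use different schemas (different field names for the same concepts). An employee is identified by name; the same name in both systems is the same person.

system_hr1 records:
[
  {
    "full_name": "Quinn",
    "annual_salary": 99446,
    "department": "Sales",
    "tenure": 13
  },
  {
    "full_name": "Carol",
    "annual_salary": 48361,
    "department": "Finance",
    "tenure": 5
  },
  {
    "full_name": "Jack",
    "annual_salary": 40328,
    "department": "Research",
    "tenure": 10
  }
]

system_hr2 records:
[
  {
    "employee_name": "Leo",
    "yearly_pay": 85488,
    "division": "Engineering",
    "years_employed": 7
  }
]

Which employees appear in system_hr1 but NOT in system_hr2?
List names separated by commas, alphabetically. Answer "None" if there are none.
Carol, Jack, Quinn

Schema mapping: "full_name" (system_hr1) = "employee_name" (system_hr2) = employee name

Names in system_hr1: ['Carol', 'Jack', 'Quinn']
Names in system_hr2: ['Leo']

In system_hr1 but not system_hr2: ['Carol', 'Jack', 'Quinn']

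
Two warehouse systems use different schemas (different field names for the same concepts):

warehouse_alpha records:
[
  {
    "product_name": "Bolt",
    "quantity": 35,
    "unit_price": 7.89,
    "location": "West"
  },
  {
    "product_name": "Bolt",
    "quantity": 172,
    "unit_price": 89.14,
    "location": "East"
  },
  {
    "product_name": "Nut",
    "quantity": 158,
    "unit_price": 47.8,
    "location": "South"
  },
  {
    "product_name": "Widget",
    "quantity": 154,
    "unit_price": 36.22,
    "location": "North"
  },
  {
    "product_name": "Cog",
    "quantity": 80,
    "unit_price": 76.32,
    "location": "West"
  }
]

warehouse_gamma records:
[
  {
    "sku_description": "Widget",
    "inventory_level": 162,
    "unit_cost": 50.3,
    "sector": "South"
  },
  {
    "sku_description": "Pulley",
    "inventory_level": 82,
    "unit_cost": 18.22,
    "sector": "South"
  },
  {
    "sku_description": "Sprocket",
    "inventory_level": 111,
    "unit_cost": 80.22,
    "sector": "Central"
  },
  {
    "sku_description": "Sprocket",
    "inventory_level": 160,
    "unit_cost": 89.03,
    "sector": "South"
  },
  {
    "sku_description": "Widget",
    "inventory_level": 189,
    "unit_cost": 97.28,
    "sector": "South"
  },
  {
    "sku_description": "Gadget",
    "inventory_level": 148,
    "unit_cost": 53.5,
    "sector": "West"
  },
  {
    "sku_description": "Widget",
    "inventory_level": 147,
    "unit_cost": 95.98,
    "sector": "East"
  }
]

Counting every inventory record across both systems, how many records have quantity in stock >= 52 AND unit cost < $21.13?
1

Schema mappings:
- "quantity" (warehouse_alpha) = "inventory_level" (warehouse_gamma) = quantity
- "unit_price" (warehouse_alpha) = "unit_cost" (warehouse_gamma) = unit cost

Records meeting both conditions in warehouse_alpha: 0
Records meeting both conditions in warehouse_gamma: 1

Total: 0 + 1 = 1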